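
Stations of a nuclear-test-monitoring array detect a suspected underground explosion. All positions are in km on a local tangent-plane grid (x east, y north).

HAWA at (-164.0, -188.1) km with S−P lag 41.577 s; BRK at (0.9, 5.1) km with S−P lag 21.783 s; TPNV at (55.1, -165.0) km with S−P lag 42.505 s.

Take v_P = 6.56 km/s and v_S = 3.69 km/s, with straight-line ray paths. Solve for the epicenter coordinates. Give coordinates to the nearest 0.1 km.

-102.3 km east, 157.1 km north

Distance from S−P lag: d = Δt · v_P v_S / (v_P − v_S) = Δt · (6.56·3.69)/(6.56−3.69) ≈ 8.4343·Δt.
So d_HAWA = 350.67, d_BRK = 183.72, d_TPNV = 358.50 km.
Circle about each station: (x + 164.0)² + (y + 188.1)² = 350.67²; (x − 0.9)² + (y − 5.1)² = 183.72²; (x − 55.1)² + (y + 165.0)² = 358.50².
Subtracting the HAWA equation from the BRK and TPNV equations removes the quadratic terms:
329.8 x + 386.4 y = 26965.62
438.2 x + 46.2 y = -37569.40
Solving the 2×2 system: x ≈ -102.3, y ≈ 157.1 km.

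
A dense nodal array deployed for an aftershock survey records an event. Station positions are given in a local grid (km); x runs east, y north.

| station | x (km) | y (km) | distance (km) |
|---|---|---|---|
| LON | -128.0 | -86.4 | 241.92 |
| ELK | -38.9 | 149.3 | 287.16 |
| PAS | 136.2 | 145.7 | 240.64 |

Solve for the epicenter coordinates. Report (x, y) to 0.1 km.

(113.8, -93.9)

Circle about each station: (x + 128.0)² + (y + 86.4)² = 241.92²; (x + 38.9)² + (y − 149.3)² = 287.16²; (x − 136.2)² + (y − 145.7)² = 240.64².
Subtracting the LON equation from the ELK and PAS equations removes the quadratic terms:
178.2 x + 471.4 y = -23980.84
528.4 x + 464.2 y = 16547.65
Solving the 2×2 system: x ≈ 113.8, y ≈ -93.9 km.
Check against LON (with the unrounded x, y): √((x + 128.0)²+(y + 86.4)²) = 241.92 ≈ 241.92 km. ✓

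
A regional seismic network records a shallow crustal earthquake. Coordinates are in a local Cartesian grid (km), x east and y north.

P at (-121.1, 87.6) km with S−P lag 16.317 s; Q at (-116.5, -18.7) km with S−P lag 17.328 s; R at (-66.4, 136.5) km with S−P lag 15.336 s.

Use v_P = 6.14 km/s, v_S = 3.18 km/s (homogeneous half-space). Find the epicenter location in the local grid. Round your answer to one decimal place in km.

(-22.0, 45.6)

Distance from S−P lag: d = Δt · v_P v_S / (v_P − v_S) = Δt · (6.14·3.18)/(6.14−3.18) ≈ 6.5964·Δt.
So d_P = 107.63, d_Q = 114.30, d_R = 101.16 km.
Circle about each station: (x + 121.1)² + (y − 87.6)² = 107.63²; (x + 116.5)² + (y + 18.7)² = 114.30²; (x + 66.4)² + (y − 136.5)² = 101.16².
Subtracting the P equation from the Q and R equations removes the quadratic terms:
9.2 x − 212.6 y = -9897.30
109.4 x + 97.8 y = 2053.11
Solving the 2×2 system: x ≈ -22.0, y ≈ 45.6 km.
Check against P (with the unrounded x, y): √((x + 121.1)²+(y − 87.6)²) = 107.63 ≈ 107.63 km. ✓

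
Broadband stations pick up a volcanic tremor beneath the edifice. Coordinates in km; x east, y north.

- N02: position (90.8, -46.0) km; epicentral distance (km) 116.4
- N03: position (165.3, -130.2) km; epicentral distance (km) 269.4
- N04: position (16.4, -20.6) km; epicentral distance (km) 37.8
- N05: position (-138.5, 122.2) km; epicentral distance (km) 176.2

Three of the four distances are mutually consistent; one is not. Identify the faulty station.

Solve using three stations at a time. Using N02, N04, N05 (subtract circle equations pairwise → linear system) gives (x, y) ≈ (-19.0, -7.2).
Distances from that point to each station vs reported:
  N02: calculated 116.4 vs reported 116.4 → residual 0.0 km
  N03: calculated 221.5 vs reported 269.4 → residual 47.9 km
  N04: calculated 37.8 vs reported 37.8 → residual 0.0 km
  N05: calculated 176.2 vs reported 176.2 → residual 0.0 km
N02, N04, N05 are mutually consistent (residuals ≈ 0); N03 is off by 47.9 km.

N03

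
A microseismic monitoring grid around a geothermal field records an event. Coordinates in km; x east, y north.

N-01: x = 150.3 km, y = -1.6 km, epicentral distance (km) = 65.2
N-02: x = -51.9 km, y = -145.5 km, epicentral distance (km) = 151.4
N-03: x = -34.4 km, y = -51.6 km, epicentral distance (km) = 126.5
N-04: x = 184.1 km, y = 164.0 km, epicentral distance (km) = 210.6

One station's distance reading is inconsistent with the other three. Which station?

Solve using three stations at a time. Using N-01, N-03, N-04 (subtract circle equations pairwise → linear system) gives (x, y) ≈ (89.0, -23.9).
Distances from that point to each station vs reported:
  N-01: calculated 65.2 vs reported 65.2 → residual 0.0 km
  N-02: calculated 186.1 vs reported 151.4 → residual 34.7 km
  N-03: calculated 126.5 vs reported 126.5 → residual 0.0 km
  N-04: calculated 210.6 vs reported 210.6 → residual 0.0 km
N-01, N-03, N-04 are mutually consistent (residuals ≈ 0); N-02 is off by 34.7 km.

N-02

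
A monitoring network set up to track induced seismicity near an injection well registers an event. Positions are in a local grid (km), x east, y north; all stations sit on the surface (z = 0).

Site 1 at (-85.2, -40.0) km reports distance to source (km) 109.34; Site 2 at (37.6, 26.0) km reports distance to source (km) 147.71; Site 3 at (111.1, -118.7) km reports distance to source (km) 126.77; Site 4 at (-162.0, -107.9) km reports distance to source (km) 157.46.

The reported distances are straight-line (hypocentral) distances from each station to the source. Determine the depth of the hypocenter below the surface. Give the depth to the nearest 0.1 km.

Each station gives a sphere (x−x_i)² + (y−y_i)² + z² = d_i² (stations at z=0).
Subtracting the Site 1 sphere from Site 2 and Site 3: z² cancels, leaving linear equations in x and y:
245.6 x + 132.0 y = -16632.29
392.6 x − 157.4 y = 13458.46
Solving: x ≈ -9.299, y ≈ -108.700 km (keep extra digits for the depth step; rounded: -9.3, -108.7).
Then from the Site 1 sphere: z² = 109.34² − (x + 85.2)² − (y + 40.0)² with x = -9.299, y = -108.700, so z ≈ 38.400 ≈ 38.4 km.

depth ≈ 38.4 km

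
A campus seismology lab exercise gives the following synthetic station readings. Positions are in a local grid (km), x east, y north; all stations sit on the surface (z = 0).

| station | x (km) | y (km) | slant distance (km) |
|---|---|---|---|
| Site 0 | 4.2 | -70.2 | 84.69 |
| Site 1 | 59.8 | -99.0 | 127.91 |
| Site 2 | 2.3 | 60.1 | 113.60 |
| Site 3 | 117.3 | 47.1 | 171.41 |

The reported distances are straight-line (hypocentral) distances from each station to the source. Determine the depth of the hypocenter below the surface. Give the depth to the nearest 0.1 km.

Each station gives a sphere (x−x_i)² + (y−y_i)² + z² = d_i² (stations at z=0).
Subtracting the Site 0 sphere from Site 1 and Site 2: z² cancels, leaving linear equations in x and y:
111.2 x − 57.6 y = -757.21
-3.8 x + 260.6 y = -7060.94
Solving: x ≈ -21.003, y ≈ -27.401 km (keep extra digits for the depth step; rounded: -21.0, -27.4).
Then from the Site 0 sphere: z² = 84.69² − (x − 4.2)² − (y + 70.2)² with x = -21.003, y = -27.401, so z ≈ 68.596 ≈ 68.6 km.

z ≈ 68.6 km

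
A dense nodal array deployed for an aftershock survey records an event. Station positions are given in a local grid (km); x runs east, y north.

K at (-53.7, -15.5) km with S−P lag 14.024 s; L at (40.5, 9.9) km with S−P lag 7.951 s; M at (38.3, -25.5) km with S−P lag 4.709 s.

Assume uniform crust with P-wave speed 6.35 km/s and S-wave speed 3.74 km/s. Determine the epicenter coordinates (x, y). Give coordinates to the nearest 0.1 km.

66.8 km east, -57.5 km north

Distance from S−P lag: d = Δt · v_P v_S / (v_P − v_S) = Δt · (6.35·3.74)/(6.35−3.74) ≈ 9.0992·Δt.
So d_K = 127.61, d_L = 72.35, d_M = 42.85 km.
Circle about each station: (x + 53.7)² + (y + 15.5)² = 127.61²; (x − 40.5)² + (y − 9.9)² = 72.35²; (x − 38.3)² + (y + 25.5)² = 42.85².
Subtracting the K equation from the L and M equations removes the quadratic terms:
188.4 x + 50.8 y = 9664.11
184.0 x − 20.0 y = 13441.39
Solving the 2×2 system: x ≈ 66.8, y ≈ -57.5 km.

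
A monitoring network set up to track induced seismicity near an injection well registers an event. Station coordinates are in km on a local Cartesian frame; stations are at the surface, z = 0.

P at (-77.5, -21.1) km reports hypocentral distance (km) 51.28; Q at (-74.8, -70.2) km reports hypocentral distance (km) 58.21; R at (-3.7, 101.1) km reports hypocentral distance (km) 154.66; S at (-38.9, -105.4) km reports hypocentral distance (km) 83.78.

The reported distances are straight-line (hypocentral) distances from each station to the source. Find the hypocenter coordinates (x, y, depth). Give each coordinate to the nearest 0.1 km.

Each station gives a sphere (x−x_i)² + (y−y_i)² + z² = d_i² (stations at z=0).
Subtracting the P sphere from Q and R: z² cancels, leaving linear equations in x and y:
5.4 x − 98.2 y = 3312.85
147.6 x + 244.4 y = -17506.64
Solving: x ≈ -57.511, y ≈ -36.898 km (keep extra digits for the depth step; rounded: -57.5, -36.9).
Then from the P sphere: z² = 51.28² − (x + 77.5)² − (y + 21.1)² with x = -57.511, y = -36.898, so z ≈ 44.503 ≈ 44.5 km.
Check against S (with the unrounded solution): distance 83.78 ≈ 83.78 km. ✓

x ≈ -57.5 km, y ≈ -36.9 km, depth ≈ 44.5 km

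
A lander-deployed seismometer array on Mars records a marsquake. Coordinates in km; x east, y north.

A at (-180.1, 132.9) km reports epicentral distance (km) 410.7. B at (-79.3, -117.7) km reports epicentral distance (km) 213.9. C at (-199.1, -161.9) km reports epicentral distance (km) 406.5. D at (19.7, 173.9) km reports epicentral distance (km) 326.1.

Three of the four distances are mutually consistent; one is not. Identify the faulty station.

Solve using three stations at a time. Using A, B, D (subtract circle equations pairwise → linear system) gives (x, y) ≈ (134.2, -131.5).
Distances from that point to each station vs reported:
  A: calculated 410.7 vs reported 410.7 → residual 0.0 km
  B: calculated 214.0 vs reported 213.9 → residual 0.1 km
  C: calculated 334.7 vs reported 406.5 → residual 71.8 km
  D: calculated 326.2 vs reported 326.1 → residual 0.1 km
A, B, D are mutually consistent (residuals ≈ 0); C is off by 71.8 km.

C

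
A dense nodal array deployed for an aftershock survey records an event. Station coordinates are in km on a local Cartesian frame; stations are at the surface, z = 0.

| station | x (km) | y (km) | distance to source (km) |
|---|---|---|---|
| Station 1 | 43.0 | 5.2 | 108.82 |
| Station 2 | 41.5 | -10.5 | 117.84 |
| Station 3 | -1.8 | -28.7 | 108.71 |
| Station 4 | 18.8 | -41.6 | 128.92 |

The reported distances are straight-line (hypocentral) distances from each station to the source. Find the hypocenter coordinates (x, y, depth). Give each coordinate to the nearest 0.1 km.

Each station gives a sphere (x−x_i)² + (y−y_i)² + z² = d_i² (stations at z=0).
Subtracting the Station 1 sphere from Station 2 and Station 3: z² cancels, leaving linear equations in x and y:
-3.0 x − 31.4 y = -2088.01
-89.6 x − 67.8 y = -1025.18
Solving: x ≈ -41.906, y ≈ 70.501 km (keep extra digits for the depth step; rounded: -41.9, 70.5).
Then from the Station 1 sphere: z² = 108.82² − (x − 43.0)² − (y − 5.2)² with x = -41.906, y = 70.501, so z ≈ 19.197 ≈ 19.2 km.

(-41.9, 70.5, 19.2)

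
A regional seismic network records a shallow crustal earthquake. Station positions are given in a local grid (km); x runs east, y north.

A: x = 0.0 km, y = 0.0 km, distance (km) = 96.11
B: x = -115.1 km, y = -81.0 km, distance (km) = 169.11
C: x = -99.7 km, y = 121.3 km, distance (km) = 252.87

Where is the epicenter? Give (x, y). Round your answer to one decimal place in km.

(54.0, -79.5)

Circle about each station: x² + y² = 96.11²; (x + 115.1)² + (y + 81.0)² = 169.11²; (x + 99.7)² + (y − 121.3)² = 252.87².
Subtracting the A equation from the B and C equations removes the quadratic terms:
-230.2 x − 162.0 y = 447.95
-199.4 x + 242.6 y = -30052.32
Solving the 2×2 system: x ≈ 54.0, y ≈ -79.5 km.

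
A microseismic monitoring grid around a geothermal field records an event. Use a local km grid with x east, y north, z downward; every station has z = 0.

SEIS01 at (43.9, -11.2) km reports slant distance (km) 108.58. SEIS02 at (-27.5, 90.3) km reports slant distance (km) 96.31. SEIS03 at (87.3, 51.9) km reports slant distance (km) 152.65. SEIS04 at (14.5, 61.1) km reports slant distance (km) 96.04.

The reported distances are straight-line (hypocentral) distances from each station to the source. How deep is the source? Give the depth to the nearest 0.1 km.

Each station gives a sphere (x−x_i)² + (y−y_i)² + z² = d_i² (stations at z=0).
Subtracting the SEIS01 sphere from SEIS02 and SEIS03: z² cancels, leaving linear equations in x and y:
-142.8 x + 203.0 y = 9371.69
86.8 x + 126.2 y = -3250.16
Solving: x ≈ -51.695, y ≈ 9.801 km (keep extra digits for the depth step; rounded: -51.7, 9.8).
Then from the SEIS01 sphere: z² = 108.58² − (x − 43.9)² − (y + 11.2)² with x = -51.695, y = 9.801, so z ≈ 47.012 ≈ 47.0 km.

47.0 km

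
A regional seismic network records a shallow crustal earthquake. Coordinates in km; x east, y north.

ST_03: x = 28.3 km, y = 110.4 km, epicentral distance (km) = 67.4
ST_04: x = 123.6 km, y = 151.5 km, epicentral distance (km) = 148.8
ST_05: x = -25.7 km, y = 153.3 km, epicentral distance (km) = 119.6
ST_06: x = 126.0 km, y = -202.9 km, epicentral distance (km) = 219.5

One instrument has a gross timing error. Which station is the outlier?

ST_06

Solve using three stations at a time. Using ST_03, ST_04, ST_05 (subtract circle equations pairwise → linear system) gives (x, y) ≈ (21.4, 43.4).
Distances from that point to each station vs reported:
  ST_03: calculated 67.4 vs reported 67.4 → residual 0.0 km
  ST_04: calculated 148.8 vs reported 148.8 → residual 0.0 km
  ST_05: calculated 119.6 vs reported 119.6 → residual 0.0 km
  ST_06: calculated 267.6 vs reported 219.5 → residual 48.1 km
ST_03, ST_04, ST_05 are mutually consistent (residuals ≈ 0); ST_06 is off by 48.1 km.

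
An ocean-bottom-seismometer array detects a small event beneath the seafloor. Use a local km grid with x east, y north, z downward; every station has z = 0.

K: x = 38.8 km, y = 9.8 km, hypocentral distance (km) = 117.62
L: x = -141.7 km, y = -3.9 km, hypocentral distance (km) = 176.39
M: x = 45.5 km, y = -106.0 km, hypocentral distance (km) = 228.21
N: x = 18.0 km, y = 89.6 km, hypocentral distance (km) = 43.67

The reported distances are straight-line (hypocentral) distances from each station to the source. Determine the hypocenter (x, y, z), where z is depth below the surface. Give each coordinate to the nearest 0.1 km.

x ≈ -12.0 km, y ≈ 113.9 km, depth ≈ 20.4 km

Each station gives a sphere (x−x_i)² + (y−y_i)² + z² = d_i² (stations at z=0).
Subtracting the K sphere from L and M: z² cancels, leaving linear equations in x and y:
-361.0 x − 27.4 y = 1213.65
13.4 x − 231.6 y = -26540.57
Solving: x ≈ -12.007, y ≈ 113.902 km (keep extra digits for the depth step; rounded: -12.0, 113.9).
Then from the K sphere: z² = 117.62² − (x − 38.8)² − (y − 9.8)² with x = -12.007, y = 113.902, so z ≈ 20.393 ≈ 20.4 km.
Check against N (with the unrounded solution): distance 43.67 ≈ 43.67 km. ✓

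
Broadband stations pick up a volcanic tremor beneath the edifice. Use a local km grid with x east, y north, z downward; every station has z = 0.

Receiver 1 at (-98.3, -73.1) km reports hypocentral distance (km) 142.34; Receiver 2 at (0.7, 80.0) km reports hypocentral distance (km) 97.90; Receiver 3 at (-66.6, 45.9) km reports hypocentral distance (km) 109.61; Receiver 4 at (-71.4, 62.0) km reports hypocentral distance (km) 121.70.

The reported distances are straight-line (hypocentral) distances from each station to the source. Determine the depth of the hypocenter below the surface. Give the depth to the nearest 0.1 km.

Each station gives a sphere (x−x_i)² + (y−y_i)² + z² = d_i² (stations at z=0).
Subtracting the Receiver 1 sphere from Receiver 2 and Receiver 3: z² cancels, leaving linear equations in x and y:
198.0 x + 306.2 y = 2070.26
63.4 x + 238.0 y = -217.81
Solving: x ≈ 20.187, y ≈ -6.293 km (keep extra digits for the depth step; rounded: 20.2, -6.3).
Then from the Receiver 1 sphere: z² = 142.34² − (x + 98.3)² − (y + 73.1)² with x = 20.187, y = -6.293, so z ≈ 41.932 ≈ 41.9 km.

z ≈ 41.9 km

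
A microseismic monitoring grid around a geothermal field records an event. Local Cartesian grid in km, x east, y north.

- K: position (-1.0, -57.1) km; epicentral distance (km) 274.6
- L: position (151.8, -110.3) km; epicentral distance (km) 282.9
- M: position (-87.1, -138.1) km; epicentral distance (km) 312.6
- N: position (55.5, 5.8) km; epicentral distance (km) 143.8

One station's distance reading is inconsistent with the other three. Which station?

K

Solve using three stations at a time. Using L, M, N (subtract circle equations pairwise → linear system) gives (x, y) ≈ (37.6, 148.6).
Distances from that point to each station vs reported:
  K: calculated 209.3 vs reported 274.6 → residual 65.3 km
  L: calculated 283.0 vs reported 282.9 → residual 0.1 km
  M: calculated 312.7 vs reported 312.6 → residual 0.1 km
  N: calculated 143.9 vs reported 143.8 → residual 0.1 km
L, M, N are mutually consistent (residuals ≈ 0); K is off by 65.3 km.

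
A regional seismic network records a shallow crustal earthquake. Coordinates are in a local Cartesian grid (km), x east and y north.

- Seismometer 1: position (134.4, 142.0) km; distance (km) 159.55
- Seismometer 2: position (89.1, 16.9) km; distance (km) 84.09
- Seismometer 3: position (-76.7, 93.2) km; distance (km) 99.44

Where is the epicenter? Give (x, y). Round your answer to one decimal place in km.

Circle about each station: (x − 134.4)² + (y − 142.0)² = 159.55²; (x − 89.1)² + (y − 16.9)² = 84.09²; (x + 76.7)² + (y − 93.2)² = 99.44².
Subtracting the Seismometer 1 equation from the Seismometer 2 and Seismometer 3 equations removes the quadratic terms:
-90.6 x − 250.2 y = -11617.87
-422.2 x − 97.6 y = -8090.34
Solving the 2×2 system: x ≈ 9.2, y ≈ 43.1 km.

x ≈ 9.2 km, y ≈ 43.1 km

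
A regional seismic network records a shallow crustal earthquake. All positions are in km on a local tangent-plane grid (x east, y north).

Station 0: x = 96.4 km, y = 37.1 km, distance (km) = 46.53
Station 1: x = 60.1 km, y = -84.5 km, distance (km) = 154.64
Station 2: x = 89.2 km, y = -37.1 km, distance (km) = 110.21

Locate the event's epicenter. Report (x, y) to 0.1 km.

Circle about each station: (x − 96.4)² + (y − 37.1)² = 46.53²; (x − 60.1)² + (y + 84.5)² = 154.64²; (x − 89.2)² + (y + 37.1)² = 110.21².
Subtracting pairs of circle equations eliminates x²+y² and gives linear equations (the radical axes):
-72.6 x − 243.2 y = -21665.60
-14.4 x − 148.4 y = -11317.52
Solving the 2×2 system: x ≈ 63.6, y ≈ 70.1 km.
Check against Station 0 (with the unrounded x, y): √((x − 96.4)²+(y − 37.1)²) = 46.49 ≈ 46.53 km. ✓

63.6 km east, 70.1 km north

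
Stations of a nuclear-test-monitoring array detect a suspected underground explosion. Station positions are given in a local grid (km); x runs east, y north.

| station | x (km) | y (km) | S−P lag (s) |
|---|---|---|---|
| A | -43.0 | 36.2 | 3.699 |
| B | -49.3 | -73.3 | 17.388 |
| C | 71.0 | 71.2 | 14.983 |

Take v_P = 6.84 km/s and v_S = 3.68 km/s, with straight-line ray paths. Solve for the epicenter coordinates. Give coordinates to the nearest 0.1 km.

Distance from S−P lag: d = Δt · v_P v_S / (v_P − v_S) = Δt · (6.84·3.68)/(6.84−3.68) ≈ 7.9656·Δt.
So d_A = 29.46, d_B = 138.51, d_C = 119.35 km.
Circle about each station: (x + 43.0)² + (y − 36.2)² = 29.46²; (x + 49.3)² + (y + 73.3)² = 138.51²; (x − 71.0)² + (y − 71.2)² = 119.35².
Subtracting the A equation from the B and C equations removes the quadratic terms:
-12.6 x − 219.0 y = -13673.19
228.0 x + 70.0 y = -6425.53
Solving the 2×2 system: x ≈ -48.2, y ≈ 65.2 km.

-48.2 km east, 65.2 km north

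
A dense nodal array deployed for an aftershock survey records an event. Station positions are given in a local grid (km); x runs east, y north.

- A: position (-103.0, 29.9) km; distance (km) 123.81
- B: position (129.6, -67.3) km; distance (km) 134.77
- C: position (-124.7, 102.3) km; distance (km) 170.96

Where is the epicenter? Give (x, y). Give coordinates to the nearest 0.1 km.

(19.2, 10.0)

Circle about each station: (x + 103.0)² + (y − 29.9)² = 123.81²; (x − 129.6)² + (y + 67.3)² = 134.77²; (x + 124.7)² + (y − 102.3)² = 170.96².
Subtracting the A equation from the B and C equations removes the quadratic terms:
465.2 x − 194.4 y = 6988.40
-43.4 x + 144.8 y = 613.96
Solving the 2×2 system: x ≈ 19.2, y ≈ 10.0 km.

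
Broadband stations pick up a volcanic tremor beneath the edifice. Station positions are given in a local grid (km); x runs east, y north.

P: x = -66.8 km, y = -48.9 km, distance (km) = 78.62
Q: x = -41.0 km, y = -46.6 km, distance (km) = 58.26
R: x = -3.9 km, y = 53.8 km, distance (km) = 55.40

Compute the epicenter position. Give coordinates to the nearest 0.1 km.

Circle about each station: (x + 66.8)² + (y + 48.9)² = 78.62²; (x + 41.0)² + (y + 46.6)² = 58.26²; (x + 3.9)² + (y − 53.8)² = 55.40².
Subtracting pairs of circle equations eliminates x²+y² and gives linear equations (the radical axes):
51.6 x + 4.6 y = -214.01
125.8 x + 205.4 y = -831.86
Solving the 2×2 system: x ≈ -4.0, y ≈ -1.6 km.

x ≈ -4.0 km, y ≈ -1.6 km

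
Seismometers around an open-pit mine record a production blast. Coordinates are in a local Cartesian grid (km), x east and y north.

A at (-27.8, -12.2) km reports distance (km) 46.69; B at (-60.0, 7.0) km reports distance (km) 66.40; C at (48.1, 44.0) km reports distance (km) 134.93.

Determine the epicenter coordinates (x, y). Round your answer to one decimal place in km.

(-41.6, -56.8)

Circle about each station: (x + 27.8)² + (y + 12.2)² = 46.69²; (x + 60.0)² + (y − 7.0)² = 66.40²; (x − 48.1)² + (y − 44.0)² = 134.93².
Subtracting the A equation from the B and C equations removes the quadratic terms:
-64.4 x + 38.4 y = 498.32
151.8 x + 112.4 y = -12698.22
Solving the 2×2 system: x ≈ -41.6, y ≈ -56.8 km.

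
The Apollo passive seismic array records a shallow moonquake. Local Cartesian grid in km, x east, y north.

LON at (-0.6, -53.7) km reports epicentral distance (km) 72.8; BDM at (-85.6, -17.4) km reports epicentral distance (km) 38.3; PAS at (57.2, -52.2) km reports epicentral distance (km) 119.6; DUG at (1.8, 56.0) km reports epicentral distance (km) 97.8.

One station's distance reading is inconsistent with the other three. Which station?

DUG

Solve using three stations at a time. Using LON, BDM, PAS (subtract circle equations pairwise → linear system) gives (x, y) ≈ (-50.9, -1.1).
Distances from that point to each station vs reported:
  LON: calculated 72.8 vs reported 72.8 → residual 0.0 km
  BDM: calculated 38.3 vs reported 38.3 → residual 0.0 km
  PAS: calculated 119.6 vs reported 119.6 → residual 0.0 km
  DUG: calculated 77.7 vs reported 97.8 → residual 20.1 km
LON, BDM, PAS are mutually consistent (residuals ≈ 0); DUG is off by 20.1 km.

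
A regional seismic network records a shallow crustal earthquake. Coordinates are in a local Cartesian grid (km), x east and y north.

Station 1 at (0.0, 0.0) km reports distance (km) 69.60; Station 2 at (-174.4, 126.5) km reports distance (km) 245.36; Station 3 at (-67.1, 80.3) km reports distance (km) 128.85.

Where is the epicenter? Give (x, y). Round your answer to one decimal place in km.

Circle about each station: x² + y² = 69.60²; (x + 174.4)² + (y − 126.5)² = 245.36²; (x + 67.1)² + (y − 80.3)² = 128.85².
Subtracting pairs of circle equations eliminates x²+y² and gives linear equations (the radical axes):
-348.8 x + 253.0 y = -8939.76
-134.2 x + 160.6 y = -807.66
Solving the 2×2 system: x ≈ 55.8, y ≈ 41.6 km.
Check against Station 1 (with the unrounded x, y): √(x²+y²) = 69.61 ≈ 69.60 km. ✓

x ≈ 55.8 km, y ≈ 41.6 km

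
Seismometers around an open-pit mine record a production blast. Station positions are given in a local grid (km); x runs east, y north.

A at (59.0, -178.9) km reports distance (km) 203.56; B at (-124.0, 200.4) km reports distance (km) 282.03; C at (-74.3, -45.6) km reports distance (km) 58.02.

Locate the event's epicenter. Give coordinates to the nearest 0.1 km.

Circle about each station: (x − 59.0)² + (y + 178.9)² = 203.56²; (x + 124.0)² + (y − 200.4)² = 282.03²; (x + 74.3)² + (y + 45.6)² = 58.02².
Subtracting the A equation from the B and C equations removes the quadratic terms:
-366.0 x + 758.6 y = -18054.30
-266.6 x + 266.6 y = 10183.99
Solving the 2×2 system: x ≈ -119.8, y ≈ -81.6 km.
Check against A (with the unrounded x, y): √((x − 59.0)²+(y + 178.9)²) = 203.56 ≈ 203.56 km. ✓

-119.8 km east, -81.6 km north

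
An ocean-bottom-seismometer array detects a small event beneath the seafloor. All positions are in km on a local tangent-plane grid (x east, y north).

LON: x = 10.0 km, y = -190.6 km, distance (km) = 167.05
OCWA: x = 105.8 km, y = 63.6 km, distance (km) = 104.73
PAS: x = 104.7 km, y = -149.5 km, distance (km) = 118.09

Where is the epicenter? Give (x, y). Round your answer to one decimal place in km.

72.8 km east, -35.8 km north

Circle about each station: (x − 10.0)² + (y + 190.6)² = 167.05²; (x − 105.8)² + (y − 63.6)² = 104.73²; (x − 104.7)² + (y + 149.5)² = 118.09².
Subtracting pairs of circle equations eliminates x²+y² and gives linear equations (the radical axes):
191.6 x + 508.4 y = -4252.43
189.4 x + 82.2 y = 10844.43
Solving the 2×2 system: x ≈ 72.8, y ≈ -35.8 km.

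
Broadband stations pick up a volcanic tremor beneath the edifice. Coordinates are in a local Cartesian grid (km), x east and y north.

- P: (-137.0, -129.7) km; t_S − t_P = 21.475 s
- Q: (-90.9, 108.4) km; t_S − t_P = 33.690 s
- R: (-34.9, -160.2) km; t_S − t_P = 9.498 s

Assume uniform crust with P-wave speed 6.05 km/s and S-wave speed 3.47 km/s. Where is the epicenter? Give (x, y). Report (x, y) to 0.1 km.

(37.7, -133.7)

Distance from S−P lag: d = Δt · v_P v_S / (v_P − v_S) = Δt · (6.05·3.47)/(6.05−3.47) ≈ 8.1370·Δt.
So d_P = 174.74, d_Q = 274.14, d_R = 77.29 km.
Circle about each station: (x + 137.0)² + (y + 129.7)² = 174.74²; (x + 90.9)² + (y − 108.4)² = 274.14²; (x + 34.9)² + (y + 160.2)² = 77.29².
Subtracting pairs of circle equations eliminates x²+y² and gives linear equations (the radical axes):
92.2 x + 476.2 y = -60196.39
204.2 x − 61.0 y = 15851.28
Solving the 2×2 system: x ≈ 37.7, y ≈ -133.7 km.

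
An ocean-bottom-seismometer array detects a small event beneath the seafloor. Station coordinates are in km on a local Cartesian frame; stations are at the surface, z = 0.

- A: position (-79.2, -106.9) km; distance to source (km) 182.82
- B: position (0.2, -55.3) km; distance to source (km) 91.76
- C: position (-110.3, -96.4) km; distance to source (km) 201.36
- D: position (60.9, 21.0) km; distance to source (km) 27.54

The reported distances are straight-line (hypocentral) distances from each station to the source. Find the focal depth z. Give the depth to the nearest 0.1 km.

Each station gives a sphere (x−x_i)² + (y−y_i)² + z² = d_i² (stations at z=0).
Subtracting the A sphere from B and C: z² cancels, leaving linear equations in x and y:
158.8 x + 103.2 y = 10361.13
-62.2 x + 21.0 y = -3363.90
Solving: x ≈ 57.899, y ≈ 11.306 km (keep extra digits for the depth step; rounded: 57.9, 11.3).
Then from the A sphere: z² = 182.82² − (x + 79.2)² − (y + 106.9)² with x = 57.899, y = 11.306, so z ≈ 25.580 ≈ 25.6 km.

depth ≈ 25.6 km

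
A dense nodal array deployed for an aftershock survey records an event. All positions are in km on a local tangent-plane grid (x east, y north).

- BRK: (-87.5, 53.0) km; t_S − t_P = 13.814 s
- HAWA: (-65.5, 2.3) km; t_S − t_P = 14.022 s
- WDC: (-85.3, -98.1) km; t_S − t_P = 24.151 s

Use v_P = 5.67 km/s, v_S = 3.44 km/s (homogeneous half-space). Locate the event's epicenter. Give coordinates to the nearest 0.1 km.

30.6 km east, 78.5 km north

Distance from S−P lag: d = Δt · v_P v_S / (v_P − v_S) = Δt · (5.67·3.44)/(5.67−3.44) ≈ 8.7465·Δt.
So d_BRK = 120.82, d_HAWA = 122.64, d_WDC = 211.24 km.
Circle about each station: (x + 87.5)² + (y − 53.0)² = 120.82²; (x + 65.5)² + (y − 2.3)² = 122.64²; (x + 85.3)² + (y + 98.1)² = 211.24².
Subtracting pairs of circle equations eliminates x²+y² and gives linear equations (the radical axes):
44.0 x − 101.4 y = -6612.81
4.4 x − 302.2 y = -23590.42
Solving the 2×2 system: x ≈ 30.6, y ≈ 78.5 km.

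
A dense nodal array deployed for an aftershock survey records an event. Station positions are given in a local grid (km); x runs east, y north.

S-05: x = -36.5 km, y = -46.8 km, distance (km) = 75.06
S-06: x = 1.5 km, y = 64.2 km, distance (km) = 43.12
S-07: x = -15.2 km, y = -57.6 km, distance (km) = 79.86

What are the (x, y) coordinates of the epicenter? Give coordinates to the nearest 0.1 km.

-5.8 km east, 21.7 km north

Circle about each station: (x + 36.5)² + (y + 46.8)² = 75.06²; (x − 1.5)² + (y − 64.2)² = 43.12²; (x + 15.2)² + (y + 57.6)² = 79.86².
Subtracting pairs of circle equations eliminates x²+y² and gives linear equations (the radical axes):
76.0 x + 222.0 y = 4376.07
42.6 x − 21.6 y = -717.31
Solving the 2×2 system: x ≈ -5.8, y ≈ 21.7 km.
Check against S-05 (with the unrounded x, y): √((x + 36.5)²+(y + 46.8)²) = 75.06 ≈ 75.06 km. ✓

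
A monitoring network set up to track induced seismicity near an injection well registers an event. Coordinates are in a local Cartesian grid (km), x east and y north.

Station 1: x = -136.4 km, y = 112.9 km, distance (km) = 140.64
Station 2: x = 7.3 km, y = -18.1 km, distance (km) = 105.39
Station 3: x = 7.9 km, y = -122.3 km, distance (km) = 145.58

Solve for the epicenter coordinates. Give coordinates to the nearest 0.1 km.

(-98.0, -22.4)

Circle about each station: (x + 136.4)² + (y − 112.9)² = 140.64²; (x − 7.3)² + (y + 18.1)² = 105.39²; (x − 7.9)² + (y + 122.3)² = 145.58².
Subtracting pairs of circle equations eliminates x²+y² and gives linear equations (the radical axes):
287.4 x − 262.0 y = -22297.91
288.6 x − 470.4 y = -17745.60
Solving the 2×2 system: x ≈ -98.0, y ≈ -22.4 km.
Check against Station 1 (with the unrounded x, y): √((x + 136.4)²+(y − 112.9)²) = 140.65 ≈ 140.64 km. ✓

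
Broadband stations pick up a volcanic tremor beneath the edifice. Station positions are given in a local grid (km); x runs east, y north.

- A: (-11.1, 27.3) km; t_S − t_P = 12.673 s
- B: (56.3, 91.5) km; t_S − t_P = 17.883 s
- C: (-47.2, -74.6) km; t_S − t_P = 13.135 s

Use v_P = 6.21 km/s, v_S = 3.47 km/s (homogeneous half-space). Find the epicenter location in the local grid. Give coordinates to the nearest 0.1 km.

Distance from S−P lag: d = Δt · v_P v_S / (v_P − v_S) = Δt · (6.21·3.47)/(6.21−3.47) ≈ 7.8645·Δt.
So d_A = 99.67, d_B = 140.64, d_C = 103.30 km.
Circle about each station: (x + 11.1)² + (y − 27.3)² = 99.67²; (x − 56.3)² + (y − 91.5)² = 140.64²; (x + 47.2)² + (y + 74.6)² = 103.30².
Subtracting the A equation from the B and C equations removes the quadratic terms:
134.8 x + 128.4 y = 827.94
-72.2 x − 203.8 y = 6187.72
Solving the 2×2 system: x ≈ 52.9, y ≈ -49.1 km.

(52.9, -49.1)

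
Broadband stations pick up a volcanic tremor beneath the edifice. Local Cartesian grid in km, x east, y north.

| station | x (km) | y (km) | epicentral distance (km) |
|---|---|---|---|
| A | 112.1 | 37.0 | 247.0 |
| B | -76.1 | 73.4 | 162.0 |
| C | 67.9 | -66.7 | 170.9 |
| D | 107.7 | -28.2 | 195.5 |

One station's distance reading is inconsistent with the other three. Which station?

D

Solve using three stations at a time. Using A, B, C (subtract circle equations pairwise → linear system) gives (x, y) ≈ (-101.8, -86.5).
Distances from that point to each station vs reported:
  A: calculated 246.9 vs reported 247.0 → residual 0.1 km
  B: calculated 161.9 vs reported 162.0 → residual 0.1 km
  C: calculated 170.8 vs reported 170.9 → residual 0.1 km
  D: calculated 217.4 vs reported 195.5 → residual 21.9 km
A, B, C are mutually consistent (residuals ≈ 0); D is off by 21.9 km.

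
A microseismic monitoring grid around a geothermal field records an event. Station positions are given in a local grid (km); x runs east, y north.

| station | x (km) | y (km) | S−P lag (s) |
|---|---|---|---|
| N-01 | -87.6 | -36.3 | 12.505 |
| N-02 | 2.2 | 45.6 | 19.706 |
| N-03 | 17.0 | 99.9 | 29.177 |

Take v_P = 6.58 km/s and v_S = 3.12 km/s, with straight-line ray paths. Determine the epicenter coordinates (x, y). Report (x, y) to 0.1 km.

Distance from S−P lag: d = Δt · v_P v_S / (v_P − v_S) = Δt · (6.58·3.12)/(6.58−3.12) ≈ 5.9334·Δt.
So d_N-01 = 74.20, d_N-02 = 116.92, d_N-03 = 173.12 km.
Circle about each station: (x + 87.6)² + (y + 36.3)² = 74.20²; (x − 2.2)² + (y − 45.6)² = 116.92²; (x − 17.0)² + (y − 99.9)² = 173.12².
Subtracting the N-01 equation from the N-02 and N-03 equations removes the quadratic terms:
179.6 x + 163.8 y = -15071.90
209.2 x + 272.4 y = -23187.33
Solving the 2×2 system: x ≈ -21.0, y ≈ -69.0 km.

x ≈ -21.0 km, y ≈ -69.0 km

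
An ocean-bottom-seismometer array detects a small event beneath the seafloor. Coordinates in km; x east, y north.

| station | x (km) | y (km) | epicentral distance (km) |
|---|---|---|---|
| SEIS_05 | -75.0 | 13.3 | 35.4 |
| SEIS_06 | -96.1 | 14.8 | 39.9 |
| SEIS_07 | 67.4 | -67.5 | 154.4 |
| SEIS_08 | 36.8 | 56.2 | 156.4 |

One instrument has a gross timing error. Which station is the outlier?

SEIS_08

Solve using three stations at a time. Using SEIS_05, SEIS_06, SEIS_07 (subtract circle equations pairwise → linear system) gives (x, y) ≈ (-80.1, -21.7).
Distances from that point to each station vs reported:
  SEIS_05: calculated 35.4 vs reported 35.4 → residual 0.0 km
  SEIS_06: calculated 39.9 vs reported 39.9 → residual 0.0 km
  SEIS_07: calculated 154.4 vs reported 154.4 → residual 0.0 km
  SEIS_08: calculated 140.5 vs reported 156.4 → residual 15.9 km
SEIS_05, SEIS_06, SEIS_07 are mutually consistent (residuals ≈ 0); SEIS_08 is off by 15.9 km.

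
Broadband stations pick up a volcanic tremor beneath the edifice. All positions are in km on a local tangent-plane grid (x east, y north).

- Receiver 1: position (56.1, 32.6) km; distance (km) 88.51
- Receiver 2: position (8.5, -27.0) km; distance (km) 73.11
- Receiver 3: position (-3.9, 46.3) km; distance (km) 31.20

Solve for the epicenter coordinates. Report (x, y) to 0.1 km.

Circle about each station: (x − 56.1)² + (y − 32.6)² = 88.51²; (x − 8.5)² + (y + 27.0)² = 73.11²; (x + 3.9)² + (y − 46.3)² = 31.20².
Subtracting the Receiver 1 equation from the Receiver 2 and Receiver 3 equations removes the quadratic terms:
-95.2 x − 119.2 y = -919.77
-120.0 x + 27.4 y = 4809.51
Solving the 2×2 system: x ≈ -32.4, y ≈ 33.6 km.

x ≈ -32.4 km, y ≈ 33.6 km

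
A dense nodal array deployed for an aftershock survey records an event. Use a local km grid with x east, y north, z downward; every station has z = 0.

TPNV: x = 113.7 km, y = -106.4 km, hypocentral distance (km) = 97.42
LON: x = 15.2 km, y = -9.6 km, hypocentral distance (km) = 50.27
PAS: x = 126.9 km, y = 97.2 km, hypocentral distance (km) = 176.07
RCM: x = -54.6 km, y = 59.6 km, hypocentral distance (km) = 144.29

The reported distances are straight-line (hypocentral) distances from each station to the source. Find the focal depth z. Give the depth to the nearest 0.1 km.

depth ≈ 18.5 km

Each station gives a sphere (x−x_i)² + (y−y_i)² + z² = d_i² (stations at z=0).
Subtracting the TPNV sphere from LON and PAS: z² cancels, leaving linear equations in x and y:
-197.0 x + 193.6 y = -16961.87
26.4 x + 407.2 y = -20207.19
Solving: x ≈ 35.096, y ≈ -51.900 km (keep extra digits for the depth step; rounded: 35.1, -51.9).
Then from the TPNV sphere: z² = 97.42² − (x − 113.7)² − (y + 106.4)² with x = 35.096, y = -51.900, so z ≈ 18.488 ≈ 18.5 km.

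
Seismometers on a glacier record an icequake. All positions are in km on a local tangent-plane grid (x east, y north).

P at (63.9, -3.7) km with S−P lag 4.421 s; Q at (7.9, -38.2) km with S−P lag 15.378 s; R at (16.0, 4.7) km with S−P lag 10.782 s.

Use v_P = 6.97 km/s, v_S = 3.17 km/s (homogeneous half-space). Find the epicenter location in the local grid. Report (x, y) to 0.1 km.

x ≈ 77.2 km, y ≈ 18.3 km

Distance from S−P lag: d = Δt · v_P v_S / (v_P − v_S) = Δt · (6.97·3.17)/(6.97−3.17) ≈ 5.8144·Δt.
So d_P = 25.71, d_Q = 89.41, d_R = 62.69 km.
Circle about each station: (x − 63.9)² + (y + 3.7)² = 25.71²; (x − 7.9)² + (y + 38.2)² = 89.41²; (x − 16.0)² + (y − 4.7)² = 62.69².
Subtracting pairs of circle equations eliminates x²+y² and gives linear equations (the radical axes):
-112.0 x − 69.0 y = -9908.39
-95.8 x + 16.8 y = -7087.84
Solving the 2×2 system: x ≈ 77.2, y ≈ 18.3 km.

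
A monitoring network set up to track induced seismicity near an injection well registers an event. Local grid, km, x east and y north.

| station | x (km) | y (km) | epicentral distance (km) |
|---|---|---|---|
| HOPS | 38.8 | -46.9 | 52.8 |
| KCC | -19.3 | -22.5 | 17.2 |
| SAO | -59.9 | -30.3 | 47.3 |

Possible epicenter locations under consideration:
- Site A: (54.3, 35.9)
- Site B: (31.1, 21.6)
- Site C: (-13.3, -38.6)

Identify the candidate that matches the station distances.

For each candidate, compare |candidate − station| to the reported distance:
Site A: residuals HOPS 31.4, KCC 76.8, SAO 84.7 → max 84.7 km
Site B: residuals HOPS 16.1, KCC 49.8, SAO 57.5 → max 57.5 km
Site C: residuals HOPS 0.0, KCC 0.0, SAO 0.0 → max 0.0 km
Only Site C has all residuals ≈ 0.

Site C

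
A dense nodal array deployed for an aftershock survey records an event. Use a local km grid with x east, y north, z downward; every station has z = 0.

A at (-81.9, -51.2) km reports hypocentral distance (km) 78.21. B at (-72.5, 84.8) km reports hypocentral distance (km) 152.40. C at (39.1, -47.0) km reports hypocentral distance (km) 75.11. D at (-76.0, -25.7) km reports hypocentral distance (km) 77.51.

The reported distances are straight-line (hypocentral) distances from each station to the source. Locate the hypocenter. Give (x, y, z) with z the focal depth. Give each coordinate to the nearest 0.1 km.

(-19.4, -50.1, 47.0)

Each station gives a sphere (x−x_i)² + (y−y_i)² + z² = d_i² (stations at z=0).
Subtracting the A sphere from B and C: z² cancels, leaving linear equations in x and y:
18.8 x + 272.0 y = -13990.72
242.0 x + 8.4 y = -5115.95
Solving: x ≈ -19.401, y ≈ -50.095 km (keep extra digits for the depth step; rounded: -19.4, -50.1).
Then from the A sphere: z² = 78.21² − (x + 81.9)² − (y + 51.2)² with x = -19.401, y = -50.095, so z ≈ 47.005 ≈ 47.0 km.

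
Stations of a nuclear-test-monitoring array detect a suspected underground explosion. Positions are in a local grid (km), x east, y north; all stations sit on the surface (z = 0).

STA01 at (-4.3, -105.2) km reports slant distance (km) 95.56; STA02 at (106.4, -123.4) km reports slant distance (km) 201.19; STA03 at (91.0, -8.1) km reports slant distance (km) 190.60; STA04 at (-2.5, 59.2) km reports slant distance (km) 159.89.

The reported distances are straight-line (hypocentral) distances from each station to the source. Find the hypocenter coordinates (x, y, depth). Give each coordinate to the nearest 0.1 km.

(-83.6, -72.1, 41.8)

Each station gives a sphere (x−x_i)² + (y−y_i)² + z² = d_i² (stations at z=0).
Subtracting the STA01 sphere from STA02 and STA03: z² cancels, leaving linear equations in x and y:
221.4 x − 36.4 y = -15882.71
190.6 x + 194.2 y = -29935.57
Solving: x ≈ -83.592, y ≈ -72.105 km (keep extra digits for the depth step; rounded: -83.6, -72.1).
Then from the STA01 sphere: z² = 95.56² − (x + 4.3)² − (y + 105.2)² with x = -83.592, y = -72.105, so z ≈ 41.824 ≈ 41.8 km.
Check against STA04 (with the unrounded solution): distance 159.89 ≈ 159.89 km. ✓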